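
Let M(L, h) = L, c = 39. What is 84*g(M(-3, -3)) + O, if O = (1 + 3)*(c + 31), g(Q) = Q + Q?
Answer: -224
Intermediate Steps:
g(Q) = 2*Q
O = 280 (O = (1 + 3)*(39 + 31) = 4*70 = 280)
84*g(M(-3, -3)) + O = 84*(2*(-3)) + 280 = 84*(-6) + 280 = -504 + 280 = -224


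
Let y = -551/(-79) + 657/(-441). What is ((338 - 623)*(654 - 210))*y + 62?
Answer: -2686457278/3871 ≈ -6.9400e+5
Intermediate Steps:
y = 21232/3871 (y = -551*(-1/79) + 657*(-1/441) = 551/79 - 73/49 = 21232/3871 ≈ 5.4849)
((338 - 623)*(654 - 210))*y + 62 = ((338 - 623)*(654 - 210))*(21232/3871) + 62 = -285*444*(21232/3871) + 62 = -126540*21232/3871 + 62 = -2686697280/3871 + 62 = -2686457278/3871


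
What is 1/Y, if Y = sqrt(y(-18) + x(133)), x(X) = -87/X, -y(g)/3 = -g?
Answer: -I*sqrt(966777)/7269 ≈ -0.13527*I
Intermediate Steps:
y(g) = 3*g (y(g) = -(-3)*g = 3*g)
Y = I*sqrt(966777)/133 (Y = sqrt(3*(-18) - 87/133) = sqrt(-54 - 87*1/133) = sqrt(-54 - 87/133) = sqrt(-7269/133) = I*sqrt(966777)/133 ≈ 7.3928*I)
1/Y = 1/(I*sqrt(966777)/133) = -I*sqrt(966777)/7269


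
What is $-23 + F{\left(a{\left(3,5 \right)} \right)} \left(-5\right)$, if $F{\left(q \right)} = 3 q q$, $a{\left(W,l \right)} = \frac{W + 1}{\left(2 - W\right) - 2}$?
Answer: $- \frac{149}{3} \approx -49.667$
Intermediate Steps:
$a{\left(W,l \right)} = - \frac{1 + W}{W}$ ($a{\left(W,l \right)} = \frac{1 + W}{\left(-1\right) W} = \left(1 + W\right) \left(- \frac{1}{W}\right) = - \frac{1 + W}{W}$)
$F{\left(q \right)} = 3 q^{2}$
$-23 + F{\left(a{\left(3,5 \right)} \right)} \left(-5\right) = -23 + 3 \left(\frac{-1 - 3}{3}\right)^{2} \left(-5\right) = -23 + 3 \left(\frac{1}{3} \left(-4\right)\right)^{2} \left(-5\right) = -23 + 3 \left(- \frac{4}{3}\right)^{2} \left(-5\right) = -23 + 3 \cdot \frac{16}{9} \left(-5\right) = -23 + \frac{16}{3} \left(-5\right) = -23 - \frac{80}{3} = - \frac{149}{3}$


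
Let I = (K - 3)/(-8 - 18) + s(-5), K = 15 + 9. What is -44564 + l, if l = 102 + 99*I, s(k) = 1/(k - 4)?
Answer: -1158377/26 ≈ -44553.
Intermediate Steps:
K = 24
s(k) = 1/(-4 + k)
I = -215/234 (I = (24 - 3)/(-8 - 18) + 1/(-4 - 5) = 21/(-26) + 1/(-9) = 21*(-1/26) - 1/9 = -21/26 - 1/9 = -215/234 ≈ -0.91880)
l = 287/26 (l = 102 + 99*(-215/234) = 102 - 2365/26 = 287/26 ≈ 11.038)
-44564 + l = -44564 + 287/26 = -1158377/26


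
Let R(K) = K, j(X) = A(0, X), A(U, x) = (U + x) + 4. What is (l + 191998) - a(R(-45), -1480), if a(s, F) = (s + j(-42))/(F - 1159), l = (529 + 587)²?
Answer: 3793441023/2639 ≈ 1.4375e+6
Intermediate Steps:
l = 1245456 (l = 1116² = 1245456)
A(U, x) = 4 + U + x
j(X) = 4 + X (j(X) = 4 + 0 + X = 4 + X)
a(s, F) = (-38 + s)/(-1159 + F) (a(s, F) = (s + (4 - 42))/(F - 1159) = (s - 38)/(-1159 + F) = (-38 + s)/(-1159 + F))
(l + 191998) - a(R(-45), -1480) = (1245456 + 191998) - (-38 - 45)/(-1159 - 1480) = 1437454 - (-83)/(-2639) = 1437454 - (-1)*(-83)/2639 = 1437454 - 1*83/2639 = 1437454 - 83/2639 = 3793441023/2639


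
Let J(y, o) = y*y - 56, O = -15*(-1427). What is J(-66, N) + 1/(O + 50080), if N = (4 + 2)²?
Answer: 307385501/71485 ≈ 4300.0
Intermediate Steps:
N = 36 (N = 6² = 36)
O = 21405
J(y, o) = -56 + y² (J(y, o) = y² - 56 = -56 + y²)
J(-66, N) + 1/(O + 50080) = (-56 + (-66)²) + 1/(21405 + 50080) = (-56 + 4356) + 1/71485 = 4300 + 1/71485 = 307385501/71485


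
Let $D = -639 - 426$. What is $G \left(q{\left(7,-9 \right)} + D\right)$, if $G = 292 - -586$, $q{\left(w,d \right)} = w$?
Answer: $-928924$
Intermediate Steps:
$D = -1065$
$G = 878$ ($G = 292 + 586 = 878$)
$G \left(q{\left(7,-9 \right)} + D\right) = 878 \left(7 - 1065\right) = 878 \left(-1058\right) = -928924$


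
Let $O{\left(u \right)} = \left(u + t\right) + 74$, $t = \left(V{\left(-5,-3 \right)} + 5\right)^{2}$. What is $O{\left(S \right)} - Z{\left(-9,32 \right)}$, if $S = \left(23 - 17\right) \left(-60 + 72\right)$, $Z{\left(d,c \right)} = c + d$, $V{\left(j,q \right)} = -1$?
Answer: $139$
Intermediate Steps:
$S = 72$ ($S = 6 \cdot 12 = 72$)
$t = 16$ ($t = \left(-1 + 5\right)^{2} = 4^{2} = 16$)
$O{\left(u \right)} = 90 + u$ ($O{\left(u \right)} = \left(u + 16\right) + 74 = \left(16 + u\right) + 74 = 90 + u$)
$O{\left(S \right)} - Z{\left(-9,32 \right)} = \left(90 + 72\right) - \left(32 - 9\right) = 162 - 23 = 139$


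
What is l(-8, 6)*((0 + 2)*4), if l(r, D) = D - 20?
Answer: -112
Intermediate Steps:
l(r, D) = -20 + D
l(-8, 6)*((0 + 2)*4) = (-20 + 6)*((0 + 2)*4) = -28*4 = -14*8 = -112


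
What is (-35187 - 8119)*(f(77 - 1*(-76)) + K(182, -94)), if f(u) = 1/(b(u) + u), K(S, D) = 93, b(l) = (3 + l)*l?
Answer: -96743611924/24021 ≈ -4.0275e+6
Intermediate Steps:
b(l) = l*(3 + l)
f(u) = 1/(u + u*(3 + u)) (f(u) = 1/(u*(3 + u) + u) = 1/(u + u*(3 + u)))
(-35187 - 8119)*(f(77 - 1*(-76)) + K(182, -94)) = (-35187 - 8119)*(1/((77 - 1*(-76))*(4 + (77 - 1*(-76)))) + 93) = -43306*(1/((77 + 76)*(4 + (77 + 76))) + 93) = -43306*(1/(153*(4 + 153)) + 93) = -43306*((1/153)/157 + 93) = -43306*((1/153)*(1/157) + 93) = -43306*(1/24021 + 93) = -43306*2233954/24021 = -96743611924/24021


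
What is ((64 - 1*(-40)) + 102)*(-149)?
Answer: -30694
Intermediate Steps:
((64 - 1*(-40)) + 102)*(-149) = ((64 + 40) + 102)*(-149) = (104 + 102)*(-149) = 206*(-149) = -30694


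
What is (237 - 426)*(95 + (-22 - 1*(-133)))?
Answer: -38934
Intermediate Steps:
(237 - 426)*(95 + (-22 - 1*(-133))) = -189*(95 + (-22 + 133)) = -189*(95 + 111) = -189*206 = -38934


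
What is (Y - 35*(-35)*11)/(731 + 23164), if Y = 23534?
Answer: 37009/23895 ≈ 1.5488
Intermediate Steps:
(Y - 35*(-35)*11)/(731 + 23164) = (23534 - 35*(-35)*11)/(731 + 23164) = (23534 + 1225*11)/23895 = (23534 + 13475)*(1/23895) = 37009*(1/23895) = 37009/23895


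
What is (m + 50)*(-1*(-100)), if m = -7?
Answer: 4300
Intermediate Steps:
(m + 50)*(-1*(-100)) = (-7 + 50)*(-1*(-100)) = 43*100 = 4300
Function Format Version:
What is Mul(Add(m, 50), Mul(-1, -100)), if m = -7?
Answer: 4300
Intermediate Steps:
Mul(Add(m, 50), Mul(-1, -100)) = Mul(Add(-7, 50), Mul(-1, -100)) = Mul(43, 100) = 4300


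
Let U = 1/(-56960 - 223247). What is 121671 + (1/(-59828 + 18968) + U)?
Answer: 1393042672230353/11449258020 ≈ 1.2167e+5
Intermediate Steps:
U = -1/280207 (U = 1/(-280207) = -1/280207 ≈ -3.5688e-6)
121671 + (1/(-59828 + 18968) + U) = 121671 + (1/(-59828 + 18968) - 1/280207) = 121671 + (1/(-40860) - 1/280207) = 121671 + (-1/40860 - 1/280207) = 121671 - 321067/11449258020 = 1393042672230353/11449258020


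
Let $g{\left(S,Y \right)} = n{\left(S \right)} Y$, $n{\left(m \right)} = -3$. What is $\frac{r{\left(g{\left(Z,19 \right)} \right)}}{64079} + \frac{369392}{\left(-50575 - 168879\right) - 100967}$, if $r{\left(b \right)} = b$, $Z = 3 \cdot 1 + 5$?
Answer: $- \frac{23688533965}{20532257259} \approx -1.1537$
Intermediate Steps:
$Z = 8$ ($Z = 3 + 5 = 8$)
$g{\left(S,Y \right)} = - 3 Y$
$\frac{r{\left(g{\left(Z,19 \right)} \right)}}{64079} + \frac{369392}{\left(-50575 - 168879\right) - 100967} = \frac{\left(-3\right) 19}{64079} + \frac{369392}{\left(-50575 - 168879\right) - 100967} = \left(-57\right) \frac{1}{64079} + \frac{369392}{-219454 - 100967} = - \frac{57}{64079} + \frac{369392}{-320421} = - \frac{57}{64079} + 369392 \left(- \frac{1}{320421}\right) = - \frac{57}{64079} - \frac{369392}{320421} = - \frac{23688533965}{20532257259}$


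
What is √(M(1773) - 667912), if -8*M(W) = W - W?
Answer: 2*I*√166978 ≈ 817.26*I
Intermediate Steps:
M(W) = 0 (M(W) = -(W - W)/8 = -⅛*0 = 0)
√(M(1773) - 667912) = √(0 - 667912) = √(-667912) = 2*I*√166978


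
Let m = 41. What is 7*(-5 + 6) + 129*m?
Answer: 5296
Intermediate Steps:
7*(-5 + 6) + 129*m = 7*(-5 + 6) + 129*41 = 7*1 + 5289 = 7 + 5289 = 5296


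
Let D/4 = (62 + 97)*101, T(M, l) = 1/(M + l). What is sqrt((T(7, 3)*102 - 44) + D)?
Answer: sqrt(1605055)/5 ≈ 253.38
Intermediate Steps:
D = 64236 (D = 4*((62 + 97)*101) = 4*(159*101) = 4*16059 = 64236)
sqrt((T(7, 3)*102 - 44) + D) = sqrt((102/(7 + 3) - 44) + 64236) = sqrt((102/10 - 44) + 64236) = sqrt(((1/10)*102 - 44) + 64236) = sqrt((51/5 - 44) + 64236) = sqrt(-169/5 + 64236) = sqrt(321011/5) = sqrt(1605055)/5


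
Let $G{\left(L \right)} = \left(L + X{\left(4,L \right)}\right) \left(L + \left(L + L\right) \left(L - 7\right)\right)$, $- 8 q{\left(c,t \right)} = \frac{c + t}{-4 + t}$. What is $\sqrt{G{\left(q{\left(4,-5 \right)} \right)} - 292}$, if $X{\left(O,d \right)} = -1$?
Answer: $\frac{i \sqrt{54528445}}{432} \approx 17.093 i$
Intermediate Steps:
$q{\left(c,t \right)} = - \frac{c + t}{8 \left(-4 + t\right)}$ ($q{\left(c,t \right)} = - \frac{\left(c + t\right) \frac{1}{-4 + t}}{8} = - \frac{\frac{1}{-4 + t} \left(c + t\right)}{8} = - \frac{c + t}{8 \left(-4 + t\right)}$)
$G{\left(L \right)} = \left(-1 + L\right) \left(L + 2 L \left(-7 + L\right)\right)$ ($G{\left(L \right)} = \left(L - 1\right) \left(L + \left(L + L\right) \left(L - 7\right)\right) = \left(-1 + L\right) \left(L + 2 L \left(-7 + L\right)\right)$)
$\sqrt{G{\left(q{\left(4,-5 \right)} \right)} - 292} = \sqrt{\frac{\left(-1\right) 4 - -5}{8 \left(-4 - 5\right)} \left(13 - 15 \frac{\left(-1\right) 4 - -5}{8 \left(-4 - 5\right)} + 2 \left(\frac{\left(-1\right) 4 - -5}{8 \left(-4 - 5\right)}\right)^{2}\right) - 292} = \sqrt{\frac{-4 + 5}{8 \left(-9\right)} \left(13 - 15 \frac{-4 + 5}{8 \left(-9\right)} + 2 \left(\frac{-4 + 5}{8 \left(-9\right)}\right)^{2}\right) - 292} = \sqrt{\frac{1}{8} \left(- \frac{1}{9}\right) 1 \left(13 - 15 \cdot \frac{1}{8} \left(- \frac{1}{9}\right) 1 + 2 \left(\frac{1}{8} \left(- \frac{1}{9}\right) 1\right)^{2}\right) - 292} = \sqrt{- \frac{13 - - \frac{5}{24} + 2 \left(- \frac{1}{72}\right)^{2}}{72} - 292} = \sqrt{- \frac{13 + \frac{5}{24} + 2 \cdot \frac{1}{5184}}{72} - 292} = \sqrt{- \frac{13 + \frac{5}{24} + \frac{1}{2592}}{72} - 292} = \sqrt{\left(- \frac{1}{72}\right) \frac{34237}{2592} - 292} = \sqrt{- \frac{34237}{186624} - 292} = \sqrt{- \frac{54528445}{186624}} = \frac{i \sqrt{54528445}}{432}$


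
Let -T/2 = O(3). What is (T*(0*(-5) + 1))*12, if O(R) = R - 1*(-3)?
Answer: -144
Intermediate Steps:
O(R) = 3 + R (O(R) = R + 3 = 3 + R)
T = -12 (T = -2*(3 + 3) = -2*6 = -12)
(T*(0*(-5) + 1))*12 = -12*(0*(-5) + 1)*12 = -12*(0 + 1)*12 = -12*1*12 = -12*12 = -144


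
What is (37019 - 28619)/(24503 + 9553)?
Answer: 350/1419 ≈ 0.24665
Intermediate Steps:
(37019 - 28619)/(24503 + 9553) = 8400/34056 = 8400*(1/34056) = 350/1419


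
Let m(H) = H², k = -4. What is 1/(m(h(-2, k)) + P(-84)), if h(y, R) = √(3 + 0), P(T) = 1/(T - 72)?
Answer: 156/467 ≈ 0.33405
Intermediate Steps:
P(T) = 1/(-72 + T)
h(y, R) = √3
1/(m(h(-2, k)) + P(-84)) = 1/((√3)² + 1/(-72 - 84)) = 1/(3 + 1/(-156)) = 1/(3 - 1/156) = 1/(467/156) = 156/467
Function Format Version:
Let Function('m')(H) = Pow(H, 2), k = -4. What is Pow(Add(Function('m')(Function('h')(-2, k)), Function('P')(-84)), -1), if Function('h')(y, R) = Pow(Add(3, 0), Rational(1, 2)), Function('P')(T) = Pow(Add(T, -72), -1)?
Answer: Rational(156, 467) ≈ 0.33405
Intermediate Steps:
Function('P')(T) = Pow(Add(-72, T), -1)
Function('h')(y, R) = Pow(3, Rational(1, 2))
Pow(Add(Function('m')(Function('h')(-2, k)), Function('P')(-84)), -1) = Pow(Add(Pow(Pow(3, Rational(1, 2)), 2), Pow(Add(-72, -84), -1)), -1) = Pow(Add(3, Pow(-156, -1)), -1) = Pow(Add(3, Rational(-1, 156)), -1) = Pow(Rational(467, 156), -1) = Rational(156, 467)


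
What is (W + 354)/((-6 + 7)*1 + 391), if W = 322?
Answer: 169/98 ≈ 1.7245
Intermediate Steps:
(W + 354)/((-6 + 7)*1 + 391) = (322 + 354)/((-6 + 7)*1 + 391) = 676/(1*1 + 391) = 676/(1 + 391) = 676/392 = 676*(1/392) = 169/98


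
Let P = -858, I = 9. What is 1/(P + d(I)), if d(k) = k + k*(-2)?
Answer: -1/867 ≈ -0.0011534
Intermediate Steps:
d(k) = -k (d(k) = k - 2*k = -k)
1/(P + d(I)) = 1/(-858 - 1*9) = 1/(-858 - 9) = 1/(-867) = -1/867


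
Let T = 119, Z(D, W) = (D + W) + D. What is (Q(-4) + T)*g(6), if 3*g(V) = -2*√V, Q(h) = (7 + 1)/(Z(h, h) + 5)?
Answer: -550*√6/7 ≈ -192.46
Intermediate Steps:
Z(D, W) = W + 2*D
Q(h) = 8/(5 + 3*h) (Q(h) = (7 + 1)/((h + 2*h) + 5) = 8/(3*h + 5) = 8/(5 + 3*h))
g(V) = -2*√V/3 (g(V) = (-2*√V)/3 = -2*√V/3)
(Q(-4) + T)*g(6) = (8/(5 + 3*(-4)) + 119)*(-2*√6/3) = (8/(5 - 12) + 119)*(-2*√6/3) = (8/(-7) + 119)*(-2*√6/3) = (8*(-⅐) + 119)*(-2*√6/3) = (-8/7 + 119)*(-2*√6/3) = 825*(-2*√6/3)/7 = -550*√6/7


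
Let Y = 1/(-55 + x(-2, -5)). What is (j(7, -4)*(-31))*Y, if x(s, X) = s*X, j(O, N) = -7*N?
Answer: 868/45 ≈ 19.289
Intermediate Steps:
x(s, X) = X*s
Y = -1/45 (Y = 1/(-55 - 5*(-2)) = 1/(-55 + 10) = 1/(-45) = -1/45 ≈ -0.022222)
(j(7, -4)*(-31))*Y = (-7*(-4)*(-31))*(-1/45) = (28*(-31))*(-1/45) = -868*(-1/45) = 868/45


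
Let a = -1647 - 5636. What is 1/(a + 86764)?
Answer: 1/79481 ≈ 1.2582e-5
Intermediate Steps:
a = -7283
1/(a + 86764) = 1/(-7283 + 86764) = 1/79481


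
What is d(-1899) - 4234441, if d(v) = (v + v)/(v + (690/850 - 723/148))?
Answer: -33791759065181/7980221 ≈ -4.2344e+6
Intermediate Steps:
d(v) = 2*v/(-51243/12580 + v) (d(v) = (2*v)/(v + (690*(1/850) - 723*1/148)) = (2*v)/(v + (69/85 - 723/148)) = (2*v)/(v - 51243/12580) = (2*v)/(-51243/12580 + v) = 2*v/(-51243/12580 + v))
d(-1899) - 4234441 = 25160*(-1899)/(-51243 + 12580*(-1899)) - 4234441 = 25160*(-1899)/(-51243 - 23889420) - 4234441 = 25160*(-1899)/(-23940663) - 4234441 = 25160*(-1899)*(-1/23940663) - 4234441 = 15926280/7980221 - 4234441 = -33791759065181/7980221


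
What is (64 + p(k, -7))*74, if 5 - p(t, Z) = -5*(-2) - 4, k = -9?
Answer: 4662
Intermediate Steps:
p(t, Z) = -1 (p(t, Z) = 5 - (-5*(-2) - 4) = 5 - (10 - 4) = 5 - 1*6 = 5 - 6 = -1)
(64 + p(k, -7))*74 = (64 - 1)*74 = 63*74 = 4662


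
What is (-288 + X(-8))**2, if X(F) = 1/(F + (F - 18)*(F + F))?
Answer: 13806955009/166464 ≈ 82943.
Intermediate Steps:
X(F) = 1/(F + 2*F*(-18 + F)) (X(F) = 1/(F + (-18 + F)*(2*F)) = 1/(F + 2*F*(-18 + F)))
(-288 + X(-8))**2 = (-288 + 1/((-8)*(-35 + 2*(-8))))**2 = (-288 - 1/(8*(-35 - 16)))**2 = (-288 - 1/8/(-51))**2 = (-288 - 1/8*(-1/51))**2 = (-288 + 1/408)**2 = (-117503/408)**2 = 13806955009/166464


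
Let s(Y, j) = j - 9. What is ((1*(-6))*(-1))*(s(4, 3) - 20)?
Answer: -156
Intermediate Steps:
s(Y, j) = -9 + j
((1*(-6))*(-1))*(s(4, 3) - 20) = ((1*(-6))*(-1))*((-9 + 3) - 20) = (-6*(-1))*(-6 - 20) = 6*(-26) = -156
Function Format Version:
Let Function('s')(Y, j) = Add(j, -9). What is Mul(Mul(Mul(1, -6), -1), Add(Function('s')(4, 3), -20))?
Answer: -156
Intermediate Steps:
Function('s')(Y, j) = Add(-9, j)
Mul(Mul(Mul(1, -6), -1), Add(Function('s')(4, 3), -20)) = Mul(Mul(Mul(1, -6), -1), Add(Add(-9, 3), -20)) = Mul(Mul(-6, -1), Add(-6, -20)) = Mul(6, -26) = -156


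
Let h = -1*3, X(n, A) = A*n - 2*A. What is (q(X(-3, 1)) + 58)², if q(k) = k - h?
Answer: 3136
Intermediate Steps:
X(n, A) = -2*A + A*n
h = -3
q(k) = 3 + k (q(k) = k - 1*(-3) = k + 3 = 3 + k)
(q(X(-3, 1)) + 58)² = ((3 + 1*(-2 - 3)) + 58)² = ((3 + 1*(-5)) + 58)² = ((3 - 5) + 58)² = (-2 + 58)² = 56² = 3136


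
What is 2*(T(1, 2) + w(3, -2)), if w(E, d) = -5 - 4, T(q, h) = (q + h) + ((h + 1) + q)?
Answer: -4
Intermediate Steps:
T(q, h) = 1 + 2*h + 2*q (T(q, h) = (h + q) + ((1 + h) + q) = (h + q) + (1 + h + q) = 1 + 2*h + 2*q)
w(E, d) = -9
2*(T(1, 2) + w(3, -2)) = 2*((1 + 2*2 + 2*1) - 9) = 2*((1 + 4 + 2) - 9) = 2*(7 - 9) = 2*(-2) = -4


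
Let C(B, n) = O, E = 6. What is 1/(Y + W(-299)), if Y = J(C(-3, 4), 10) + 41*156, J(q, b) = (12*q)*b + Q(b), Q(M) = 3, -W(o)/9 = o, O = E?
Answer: 1/9810 ≈ 0.00010194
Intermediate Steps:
O = 6
C(B, n) = 6
W(o) = -9*o
J(q, b) = 3 + 12*b*q (J(q, b) = (12*q)*b + 3 = 12*b*q + 3 = 3 + 12*b*q)
Y = 7119 (Y = (3 + 12*10*6) + 41*156 = (3 + 720) + 6396 = 723 + 6396 = 7119)
1/(Y + W(-299)) = 1/(7119 - 9*(-299)) = 1/(7119 + 2691) = 1/9810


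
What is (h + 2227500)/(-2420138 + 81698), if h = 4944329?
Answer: -7171829/2338440 ≈ -3.0669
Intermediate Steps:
(h + 2227500)/(-2420138 + 81698) = (4944329 + 2227500)/(-2420138 + 81698) = 7171829/(-2338440) = 7171829*(-1/2338440) = -7171829/2338440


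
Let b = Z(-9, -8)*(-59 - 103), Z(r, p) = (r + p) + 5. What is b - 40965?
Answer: -39021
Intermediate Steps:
Z(r, p) = 5 + p + r (Z(r, p) = (p + r) + 5 = 5 + p + r)
b = 1944 (b = (5 - 8 - 9)*(-59 - 103) = -12*(-162) = 1944)
b - 40965 = 1944 - 40965 = -39021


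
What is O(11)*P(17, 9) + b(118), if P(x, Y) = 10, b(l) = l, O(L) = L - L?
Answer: 118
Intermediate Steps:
O(L) = 0
O(11)*P(17, 9) + b(118) = 0*10 + 118 = 0 + 118 = 118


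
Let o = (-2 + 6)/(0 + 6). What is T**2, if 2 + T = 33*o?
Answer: 400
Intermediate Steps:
o = 2/3 (o = 4/6 = 4*(1/6) = 2/3 ≈ 0.66667)
T = 20 (T = -2 + 33*(2/3) = -2 + 22 = 20)
T**2 = 20**2 = 400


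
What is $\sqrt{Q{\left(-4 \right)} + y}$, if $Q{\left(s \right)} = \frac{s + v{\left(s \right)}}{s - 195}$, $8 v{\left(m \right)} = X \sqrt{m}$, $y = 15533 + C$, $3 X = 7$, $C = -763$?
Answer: $\frac{\sqrt{21056672376 - 4179 i}}{1194} \approx 121.53 - 1.206 \cdot 10^{-5} i$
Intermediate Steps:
$X = \frac{7}{3}$ ($X = \frac{1}{3} \cdot 7 = \frac{7}{3} \approx 2.3333$)
$y = 14770$ ($y = 15533 - 763 = 14770$)
$v{\left(m \right)} = \frac{7 \sqrt{m}}{24}$ ($v{\left(m \right)} = \frac{\frac{7}{3} \sqrt{m}}{8} = \frac{7 \sqrt{m}}{24}$)
$Q{\left(s \right)} = \frac{s + \frac{7 \sqrt{s}}{24}}{-195 + s}$ ($Q{\left(s \right)} = \frac{s + \frac{7 \sqrt{s}}{24}}{s - 195} = \frac{s + \frac{7 \sqrt{s}}{24}}{-195 + s}$)
$\sqrt{Q{\left(-4 \right)} + y} = \sqrt{\frac{-4 + \frac{7 \sqrt{-4}}{24}}{-195 - 4} + 14770} = \sqrt{\frac{-4 + \frac{7 \cdot 2 i}{24}}{-199} + 14770} = \sqrt{- \frac{-4 + \frac{7 i}{12}}{199} + 14770} = \sqrt{\left(\frac{4}{199} - \frac{7 i}{2388}\right) + 14770} = \sqrt{\frac{2939234}{199} - \frac{7 i}{2388}}$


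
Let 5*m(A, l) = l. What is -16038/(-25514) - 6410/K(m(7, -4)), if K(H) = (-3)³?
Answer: 81988883/344439 ≈ 238.04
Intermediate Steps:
m(A, l) = l/5
K(H) = -27
-16038/(-25514) - 6410/K(m(7, -4)) = -16038/(-25514) - 6410/(-27) = -16038*(-1/25514) - 6410*(-1/27) = 8019/12757 + 6410/27 = 81988883/344439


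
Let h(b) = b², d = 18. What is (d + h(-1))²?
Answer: 361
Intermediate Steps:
(d + h(-1))² = (18 + (-1)²)² = (18 + 1)² = 19² = 361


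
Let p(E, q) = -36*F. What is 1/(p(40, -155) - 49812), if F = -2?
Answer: -1/49740 ≈ -2.0105e-5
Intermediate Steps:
p(E, q) = 72 (p(E, q) = -36*(-2) = 72)
1/(p(40, -155) - 49812) = 1/(72 - 49812) = 1/(-49740) = -1/49740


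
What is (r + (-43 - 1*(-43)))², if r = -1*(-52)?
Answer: 2704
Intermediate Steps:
r = 52
(r + (-43 - 1*(-43)))² = (52 + (-43 - 1*(-43)))² = (52 + (-43 + 43))² = (52 + 0)² = 52² = 2704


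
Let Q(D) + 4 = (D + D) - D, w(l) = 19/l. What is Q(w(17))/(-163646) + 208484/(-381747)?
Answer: -82854289955/151716183222 ≈ -0.54611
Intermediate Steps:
Q(D) = -4 + D (Q(D) = -4 + ((D + D) - D) = -4 + (2*D - D) = -4 + D)
Q(w(17))/(-163646) + 208484/(-381747) = (-4 + 19/17)/(-163646) + 208484/(-381747) = (-4 + 19*(1/17))*(-1/163646) + 208484*(-1/381747) = (-4 + 19/17)*(-1/163646) - 208484/381747 = -49/17*(-1/163646) - 208484/381747 = 7/397426 - 208484/381747 = -82854289955/151716183222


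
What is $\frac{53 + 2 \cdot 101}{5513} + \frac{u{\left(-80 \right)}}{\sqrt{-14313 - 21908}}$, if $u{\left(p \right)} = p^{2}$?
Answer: $\frac{255}{5513} - \frac{6400 i \sqrt{36221}}{36221} \approx 0.046254 - 33.628 i$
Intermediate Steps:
$\frac{53 + 2 \cdot 101}{5513} + \frac{u{\left(-80 \right)}}{\sqrt{-14313 - 21908}} = \frac{53 + 2 \cdot 101}{5513} + \frac{\left(-80\right)^{2}}{\sqrt{-14313 - 21908}} = \left(53 + 202\right) \frac{1}{5513} + \frac{6400}{\sqrt{-36221}} = 255 \cdot \frac{1}{5513} + \frac{6400}{i \sqrt{36221}} = \frac{255}{5513} + 6400 \left(- \frac{i \sqrt{36221}}{36221}\right) = \frac{255}{5513} - \frac{6400 i \sqrt{36221}}{36221}$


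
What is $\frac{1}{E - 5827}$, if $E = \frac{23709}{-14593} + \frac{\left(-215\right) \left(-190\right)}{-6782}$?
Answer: $- \frac{49484863}{288726755945} \approx -0.00017139$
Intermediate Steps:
$E = - \frac{378459244}{49484863}$ ($E = 23709 \left(- \frac{1}{14593}\right) + 40850 \left(- \frac{1}{6782}\right) = - \frac{23709}{14593} - \frac{20425}{3391} = - \frac{378459244}{49484863} \approx -7.648$)
$\frac{1}{E - 5827} = \frac{1}{- \frac{378459244}{49484863} - 5827} = \frac{1}{- \frac{288726755945}{49484863}} = - \frac{49484863}{288726755945}$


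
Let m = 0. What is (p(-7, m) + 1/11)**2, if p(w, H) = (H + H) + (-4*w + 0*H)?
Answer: 95481/121 ≈ 789.10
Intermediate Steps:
p(w, H) = -4*w + 2*H (p(w, H) = 2*H + (-4*w + 0) = 2*H - 4*w = -4*w + 2*H)
(p(-7, m) + 1/11)**2 = ((-4*(-7) + 2*0) + 1/11)**2 = ((28 + 0) + 1/11)**2 = (28 + 1/11)**2 = (309/11)**2 = 95481/121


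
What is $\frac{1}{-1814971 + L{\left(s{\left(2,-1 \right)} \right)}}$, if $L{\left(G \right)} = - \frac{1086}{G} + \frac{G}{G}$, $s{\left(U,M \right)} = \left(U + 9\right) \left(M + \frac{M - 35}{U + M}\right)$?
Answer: $- \frac{407}{738691704} \approx -5.5097 \cdot 10^{-7}$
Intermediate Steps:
$s{\left(U,M \right)} = \left(9 + U\right) \left(M + \frac{-35 + M}{M + U}\right)$
$L{\left(G \right)} = 1 - \frac{1086}{G}$ ($L{\left(G \right)} = - \frac{1086}{G} + 1 = 1 - \frac{1086}{G}$)
$\frac{1}{-1814971 + L{\left(s{\left(2,-1 \right)} \right)}} = \frac{1}{-1814971 + \frac{-1086 + \frac{-315 - 70 + 9 \left(-1\right) + 9 \left(-1\right)^{2} - 2^{2} + 2 \left(-1\right)^{2} + 10 \left(-1\right) 2}{-1 + 2}}{\frac{1}{-1 + 2} \left(-315 - 70 + 9 \left(-1\right) + 9 \left(-1\right)^{2} - 2^{2} + 2 \left(-1\right)^{2} + 10 \left(-1\right) 2\right)}} = \frac{1}{-1814971 + \frac{-1086 + \frac{-315 - 70 - 9 + 9 \cdot 1 - 4 + 2 \cdot 1 - 20}{1}}{1^{-1} \left(-315 - 70 - 9 + 9 \cdot 1 - 4 + 2 \cdot 1 - 20\right)}} = \frac{1}{-1814971 + \frac{-1086 + 1 \left(-315 - 70 - 9 + 9 - 4 + 2 - 20\right)}{1 \left(-315 - 70 - 9 + 9 - 4 + 2 - 20\right)}} = \frac{1}{-1814971 + \frac{-1086 + 1 \left(-407\right)}{1 \left(-407\right)}} = \frac{1}{-1814971 + \frac{-1086 - 407}{-407}} = \frac{1}{-1814971 - - \frac{1493}{407}} = \frac{1}{-1814971 + \frac{1493}{407}} = \frac{1}{- \frac{738691704}{407}} = - \frac{407}{738691704}$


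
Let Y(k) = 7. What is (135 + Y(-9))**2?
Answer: 20164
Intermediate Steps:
(135 + Y(-9))**2 = (135 + 7)**2 = 142**2 = 20164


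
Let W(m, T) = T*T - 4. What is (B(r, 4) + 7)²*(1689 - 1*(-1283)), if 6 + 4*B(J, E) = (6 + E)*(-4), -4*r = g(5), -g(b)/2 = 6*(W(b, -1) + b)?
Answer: 60183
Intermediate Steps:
W(m, T) = -4 + T² (W(m, T) = T² - 4 = -4 + T²)
g(b) = 36 - 12*b (g(b) = -12*((-4 + (-1)²) + b) = -12*((-4 + 1) + b) = -12*(-3 + b) = -2*(-18 + 6*b) = 36 - 12*b)
r = 6 (r = -(36 - 12*5)/4 = -(36 - 60)/4 = -¼*(-24) = 6)
B(J, E) = -15/2 - E (B(J, E) = -3/2 + ((6 + E)*(-4))/4 = -3/2 + (-24 - 4*E)/4 = -3/2 + (-6 - E) = -15/2 - E)
(B(r, 4) + 7)²*(1689 - 1*(-1283)) = ((-15/2 - 1*4) + 7)²*(1689 - 1*(-1283)) = ((-15/2 - 4) + 7)²*(1689 + 1283) = (-23/2 + 7)²*2972 = (-9/2)²*2972 = (81/4)*2972 = 60183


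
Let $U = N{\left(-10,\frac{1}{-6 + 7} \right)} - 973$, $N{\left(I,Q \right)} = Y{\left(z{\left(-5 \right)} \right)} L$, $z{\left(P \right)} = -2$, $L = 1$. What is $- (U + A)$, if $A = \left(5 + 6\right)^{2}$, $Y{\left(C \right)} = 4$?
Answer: $848$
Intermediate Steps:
$N{\left(I,Q \right)} = 4$ ($N{\left(I,Q \right)} = 4 \cdot 1 = 4$)
$A = 121$ ($A = 11^{2} = 121$)
$U = -969$ ($U = 4 - 973 = -969$)
$- (U + A) = - (-969 + 121) = \left(-1\right) \left(-848\right) = 848$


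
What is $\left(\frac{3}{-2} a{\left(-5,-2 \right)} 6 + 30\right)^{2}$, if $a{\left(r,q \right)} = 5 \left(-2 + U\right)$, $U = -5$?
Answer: $119025$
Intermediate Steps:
$a{\left(r,q \right)} = -35$ ($a{\left(r,q \right)} = 5 \left(-2 - 5\right) = 5 \left(-7\right) = -35$)
$\left(\frac{3}{-2} a{\left(-5,-2 \right)} 6 + 30\right)^{2} = \left(\frac{3}{-2} \left(-35\right) 6 + 30\right)^{2} = \left(3 \left(- \frac{1}{2}\right) \left(-35\right) 6 + 30\right)^{2} = \left(\left(- \frac{3}{2}\right) \left(-35\right) 6 + 30\right)^{2} = \left(\frac{105}{2} \cdot 6 + 30\right)^{2} = \left(315 + 30\right)^{2} = 345^{2} = 119025$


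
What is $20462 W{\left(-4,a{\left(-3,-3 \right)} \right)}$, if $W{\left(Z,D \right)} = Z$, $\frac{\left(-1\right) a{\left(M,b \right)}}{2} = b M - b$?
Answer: $-81848$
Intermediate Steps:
$a{\left(M,b \right)} = 2 b - 2 M b$ ($a{\left(M,b \right)} = - 2 \left(b M - b\right) = - 2 \left(M b - b\right) = - 2 \left(- b + M b\right) = 2 b - 2 M b$)
$20462 W{\left(-4,a{\left(-3,-3 \right)} \right)} = 20462 \left(-4\right) = -81848$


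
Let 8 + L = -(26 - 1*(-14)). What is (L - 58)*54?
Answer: -5724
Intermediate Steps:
L = -48 (L = -8 - (26 - 1*(-14)) = -8 - (26 + 14) = -8 - 1*40 = -8 - 40 = -48)
(L - 58)*54 = (-48 - 58)*54 = -106*54 = -5724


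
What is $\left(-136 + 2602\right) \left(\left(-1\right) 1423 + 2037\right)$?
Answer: $1514124$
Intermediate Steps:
$\left(-136 + 2602\right) \left(\left(-1\right) 1423 + 2037\right) = 2466 \left(-1423 + 2037\right) = 2466 \cdot 614 = 1514124$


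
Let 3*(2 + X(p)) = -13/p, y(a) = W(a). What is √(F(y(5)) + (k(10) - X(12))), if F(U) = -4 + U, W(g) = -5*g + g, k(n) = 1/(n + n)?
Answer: I*√19430/30 ≈ 4.6464*I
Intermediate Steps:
k(n) = 1/(2*n)
W(g) = -4*g
y(a) = -4*a
X(p) = -2 - 13/(3*p) (X(p) = -2 + (-13/p)/3 = -2 - 13/(3*p))
√(F(y(5)) + (k(10) - X(12))) = √((-4 - 4*5) + ((½)/10 - (-2 - 13/3/12))) = √((-4 - 20) + ((½)*(⅒) - (-2 - 13/3*1/12))) = √(-24 + (1/20 - (-2 - 13/36))) = √(-24 + (1/20 - 1*(-85/36))) = √(-24 + (1/20 + 85/36)) = √(-24 + 217/90) = √(-1943/90) = I*√19430/30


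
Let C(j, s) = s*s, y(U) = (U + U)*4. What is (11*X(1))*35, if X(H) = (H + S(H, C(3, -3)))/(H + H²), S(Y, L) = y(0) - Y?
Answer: 0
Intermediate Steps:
y(U) = 8*U (y(U) = (2*U)*4 = 8*U)
C(j, s) = s²
S(Y, L) = -Y (S(Y, L) = 8*0 - Y = 0 - Y = -Y)
X(H) = 0 (X(H) = (H - H)/(H + H²) = 0/(H + H²) = 0)
(11*X(1))*35 = (11*0)*35 = 0*35 = 0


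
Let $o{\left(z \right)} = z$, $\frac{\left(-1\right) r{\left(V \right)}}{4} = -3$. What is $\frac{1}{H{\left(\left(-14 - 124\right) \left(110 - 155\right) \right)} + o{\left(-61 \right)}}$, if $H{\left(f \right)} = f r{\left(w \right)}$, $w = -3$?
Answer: $\frac{1}{74459} \approx 1.343 \cdot 10^{-5}$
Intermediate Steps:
$r{\left(V \right)} = 12$ ($r{\left(V \right)} = \left(-4\right) \left(-3\right) = 12$)
$H{\left(f \right)} = 12 f$ ($H{\left(f \right)} = f 12 = 12 f$)
$\frac{1}{H{\left(\left(-14 - 124\right) \left(110 - 155\right) \right)} + o{\left(-61 \right)}} = \frac{1}{12 \left(-14 - 124\right) \left(110 - 155\right) - 61} = \frac{1}{12 \left(\left(-138\right) \left(-45\right)\right) - 61} = \frac{1}{12 \cdot 6210 - 61} = \frac{1}{74520 - 61} = \frac{1}{74459}$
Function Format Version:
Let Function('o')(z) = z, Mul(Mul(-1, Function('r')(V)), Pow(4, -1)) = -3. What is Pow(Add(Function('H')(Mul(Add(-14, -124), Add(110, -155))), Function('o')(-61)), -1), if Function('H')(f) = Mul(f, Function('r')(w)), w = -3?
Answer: Rational(1, 74459) ≈ 1.3430e-5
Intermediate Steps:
Function('r')(V) = 12 (Function('r')(V) = Mul(-4, -3) = 12)
Function('H')(f) = Mul(12, f) (Function('H')(f) = Mul(f, 12) = Mul(12, f))
Pow(Add(Function('H')(Mul(Add(-14, -124), Add(110, -155))), Function('o')(-61)), -1) = Pow(Add(Mul(12, Mul(Add(-14, -124), Add(110, -155))), -61), -1) = Pow(Add(Mul(12, Mul(-138, -45)), -61), -1) = Pow(Add(Mul(12, 6210), -61), -1) = Pow(Add(74520, -61), -1) = Pow(74459, -1) = Rational(1, 74459)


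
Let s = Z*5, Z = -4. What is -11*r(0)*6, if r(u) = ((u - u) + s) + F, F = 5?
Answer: 990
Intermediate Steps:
s = -20 (s = -4*5 = -20)
r(u) = -15 (r(u) = ((u - u) - 20) + 5 = (0 - 20) + 5 = -20 + 5 = -15)
-11*r(0)*6 = -11*(-15)*6 = 165*6 = 990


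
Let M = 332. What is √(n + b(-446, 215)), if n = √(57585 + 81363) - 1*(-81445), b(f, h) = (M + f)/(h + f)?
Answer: √(482890331 + 11858*√34737)/77 ≈ 286.04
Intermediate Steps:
b(f, h) = (332 + f)/(f + h) (b(f, h) = (332 + f)/(h + f) = (332 + f)/(f + h))
n = 81445 + 2*√34737 (n = √138948 + 81445 = 2*√34737 + 81445 = 81445 + 2*√34737 ≈ 81818.)
√(n + b(-446, 215)) = √((81445 + 2*√34737) + (332 - 446)/(-446 + 215)) = √((81445 + 2*√34737) - 114/(-231)) = √((81445 + 2*√34737) - 1/231*(-114)) = √((81445 + 2*√34737) + 38/77) = √(6271303/77 + 2*√34737)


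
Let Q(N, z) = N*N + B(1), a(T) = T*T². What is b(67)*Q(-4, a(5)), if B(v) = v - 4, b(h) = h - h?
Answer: 0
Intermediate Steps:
b(h) = 0
B(v) = -4 + v
a(T) = T³
Q(N, z) = -3 + N² (Q(N, z) = N*N + (-4 + 1) = N² - 3 = -3 + N²)
b(67)*Q(-4, a(5)) = 0*(-3 + (-4)²) = 0*(-3 + 16) = 0*13 = 0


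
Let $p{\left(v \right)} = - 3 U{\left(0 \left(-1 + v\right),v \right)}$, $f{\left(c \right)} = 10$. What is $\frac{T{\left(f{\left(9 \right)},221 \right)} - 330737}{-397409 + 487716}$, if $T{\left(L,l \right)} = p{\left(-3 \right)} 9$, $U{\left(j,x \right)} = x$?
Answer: $- \frac{330656}{90307} \approx -3.6615$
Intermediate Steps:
$p{\left(v \right)} = - 3 v$
$T{\left(L,l \right)} = 81$ ($T{\left(L,l \right)} = \left(-3\right) \left(-3\right) 9 = 9 \cdot 9 = 81$)
$\frac{T{\left(f{\left(9 \right)},221 \right)} - 330737}{-397409 + 487716} = \frac{81 - 330737}{-397409 + 487716} = - \frac{330656}{90307}$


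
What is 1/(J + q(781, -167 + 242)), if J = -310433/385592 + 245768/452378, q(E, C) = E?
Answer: 87216668888/68093384959019 ≈ 0.0012808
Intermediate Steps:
J = -22833442509/87216668888 (J = -310433*1/385592 + 245768*(1/452378) = -310433/385592 + 122884/226189 = -22833442509/87216668888 ≈ -0.26180)
1/(J + q(781, -167 + 242)) = 1/(-22833442509/87216668888 + 781) = 1/(68093384959019/87216668888) = 87216668888/68093384959019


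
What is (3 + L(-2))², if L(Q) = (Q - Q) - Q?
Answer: 25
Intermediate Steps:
L(Q) = -Q (L(Q) = 0 - Q = -Q)
(3 + L(-2))² = (3 - 1*(-2))² = (3 + 2)² = 5² = 25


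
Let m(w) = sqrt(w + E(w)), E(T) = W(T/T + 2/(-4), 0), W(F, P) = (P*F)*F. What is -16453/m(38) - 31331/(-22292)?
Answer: 31331/22292 - 16453*sqrt(38)/38 ≈ -2667.6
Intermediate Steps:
W(F, P) = P*F**2 (W(F, P) = (F*P)*F = P*F**2)
E(T) = 0 (E(T) = 0*(T/T + 2/(-4))**2 = 0*(1 + 2*(-1/4))**2 = 0*(1 - 1/2)**2 = 0*(1/2)**2 = 0*(1/4) = 0)
m(w) = sqrt(w) (m(w) = sqrt(w + 0) = sqrt(w))
-16453/m(38) - 31331/(-22292) = -16453*sqrt(38)/38 - 31331/(-22292) = -16453*sqrt(38)/38 - 31331*(-1/22292) = -16453*sqrt(38)/38 + 31331/22292 = 31331/22292 - 16453*sqrt(38)/38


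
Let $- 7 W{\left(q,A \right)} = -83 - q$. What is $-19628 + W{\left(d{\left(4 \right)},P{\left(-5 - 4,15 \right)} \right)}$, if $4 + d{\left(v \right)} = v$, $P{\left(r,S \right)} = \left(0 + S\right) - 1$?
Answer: $- \frac{137313}{7} \approx -19616.0$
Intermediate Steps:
$P{\left(r,S \right)} = -1 + S$ ($P{\left(r,S \right)} = S - 1 = -1 + S$)
$d{\left(v \right)} = -4 + v$
$W{\left(q,A \right)} = \frac{83}{7} + \frac{q}{7}$ ($W{\left(q,A \right)} = - \frac{-83 - q}{7} = \frac{83}{7} + \frac{q}{7}$)
$-19628 + W{\left(d{\left(4 \right)},P{\left(-5 - 4,15 \right)} \right)} = -19628 + \left(\frac{83}{7} + \frac{-4 + 4}{7}\right) = -19628 + \left(\frac{83}{7} + \frac{1}{7} \cdot 0\right) = -19628 + \left(\frac{83}{7} + 0\right) = -19628 + \frac{83}{7} = - \frac{137313}{7}$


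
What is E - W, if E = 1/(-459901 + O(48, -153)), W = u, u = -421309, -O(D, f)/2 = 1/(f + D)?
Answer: 20344844350222/48289603 ≈ 4.2131e+5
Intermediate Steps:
O(D, f) = -2/(D + f) (O(D, f) = -2/(f + D) = -2/(D + f))
W = -421309
E = -105/48289603 (E = 1/(-459901 - 2/(48 - 153)) = 1/(-459901 - 2/(-105)) = 1/(-459901 - 2*(-1/105)) = 1/(-459901 + 2/105) = 1/(-48289603/105) = -105/48289603 ≈ -2.1744e-6)
E - W = -105/48289603 - 1*(-421309) = -105/48289603 + 421309 = 20344844350222/48289603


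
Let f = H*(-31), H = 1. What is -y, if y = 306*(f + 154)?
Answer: -37638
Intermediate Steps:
f = -31 (f = 1*(-31) = -31)
y = 37638 (y = 306*(-31 + 154) = 306*123 = 37638)
-y = -1*37638 = -37638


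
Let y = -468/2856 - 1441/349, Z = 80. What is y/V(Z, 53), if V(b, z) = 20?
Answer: -356569/1661240 ≈ -0.21464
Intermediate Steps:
y = -356569/83062 (y = -468*1/2856 - 1441*1/349 = -39/238 - 1441/349 = -356569/83062 ≈ -4.2928)
y/V(Z, 53) = -356569/83062/20 = -356569/83062*1/20 = -356569/1661240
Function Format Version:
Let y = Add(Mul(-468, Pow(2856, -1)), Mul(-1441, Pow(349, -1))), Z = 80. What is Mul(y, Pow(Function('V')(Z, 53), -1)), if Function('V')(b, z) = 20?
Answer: Rational(-356569, 1661240) ≈ -0.21464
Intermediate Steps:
y = Rational(-356569, 83062) (y = Add(Mul(-468, Rational(1, 2856)), Mul(-1441, Rational(1, 349))) = Add(Rational(-39, 238), Rational(-1441, 349)) = Rational(-356569, 83062) ≈ -4.2928)
Mul(y, Pow(Function('V')(Z, 53), -1)) = Mul(Rational(-356569, 83062), Pow(20, -1)) = Mul(Rational(-356569, 83062), Rational(1, 20)) = Rational(-356569, 1661240)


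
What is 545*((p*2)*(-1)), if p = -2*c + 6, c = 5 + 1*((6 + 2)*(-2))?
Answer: -30520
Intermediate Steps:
c = -11 (c = 5 + 1*(8*(-2)) = 5 + 1*(-16) = 5 - 16 = -11)
p = 28 (p = -2*(-11) + 6 = 22 + 6 = 28)
545*((p*2)*(-1)) = 545*((28*2)*(-1)) = 545*(56*(-1)) = 545*(-56) = -30520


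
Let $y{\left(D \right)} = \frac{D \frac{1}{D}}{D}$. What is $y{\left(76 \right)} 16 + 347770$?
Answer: $\frac{6607634}{19} \approx 3.4777 \cdot 10^{5}$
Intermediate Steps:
$y{\left(D \right)} = \frac{1}{D}$ ($y{\left(D \right)} = 1 \frac{1}{D} = \frac{1}{D}$)
$y{\left(76 \right)} 16 + 347770 = \frac{1}{76} \cdot 16 + 347770 = \frac{4}{19} + 347770 = \frac{6607634}{19}$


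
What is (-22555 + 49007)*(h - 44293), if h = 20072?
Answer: -640693892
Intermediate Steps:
(-22555 + 49007)*(h - 44293) = (-22555 + 49007)*(20072 - 44293) = 26452*(-24221) = -640693892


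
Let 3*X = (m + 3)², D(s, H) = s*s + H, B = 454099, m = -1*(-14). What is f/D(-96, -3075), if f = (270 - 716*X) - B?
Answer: -1568411/18423 ≈ -85.133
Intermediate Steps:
m = 14
D(s, H) = H + s² (D(s, H) = s² + H = H + s²)
X = 289/3 (X = (14 + 3)²/3 = (⅓)*17² = (⅓)*289 = 289/3 ≈ 96.333)
f = -1568411/3 (f = (270 - 716*289/3) - 1*454099 = (270 - 206924/3) - 454099 = -206114/3 - 454099 = -1568411/3 ≈ -5.2280e+5)
f/D(-96, -3075) = -1568411/(3*(-3075 + (-96)²)) = -1568411/(3*(-3075 + 9216)) = -1568411/3/6141 = -1568411/3*1/6141 = -1568411/18423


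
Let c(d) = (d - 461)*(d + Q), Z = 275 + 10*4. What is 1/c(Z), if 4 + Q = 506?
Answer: -1/119282 ≈ -8.3835e-6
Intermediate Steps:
Q = 502 (Q = -4 + 506 = 502)
Z = 315 (Z = 275 + 40 = 315)
c(d) = (-461 + d)*(502 + d) (c(d) = (d - 461)*(d + 502) = (-461 + d)*(502 + d))
1/c(Z) = 1/(-231422 + 315**2 + 41*315) = 1/(-231422 + 99225 + 12915) = 1/(-119282) = -1/119282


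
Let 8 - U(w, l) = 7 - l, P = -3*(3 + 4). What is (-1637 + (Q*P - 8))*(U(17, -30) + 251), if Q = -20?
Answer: -271950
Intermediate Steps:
P = -21 (P = -3*7 = -21)
U(w, l) = 1 + l (U(w, l) = 8 - (7 - l) = 8 + (-7 + l) = 1 + l)
(-1637 + (Q*P - 8))*(U(17, -30) + 251) = (-1637 + (-20*(-21) - 8))*((1 - 30) + 251) = (-1637 + (420 - 8))*(-29 + 251) = (-1637 + 412)*222 = -1225*222 = -271950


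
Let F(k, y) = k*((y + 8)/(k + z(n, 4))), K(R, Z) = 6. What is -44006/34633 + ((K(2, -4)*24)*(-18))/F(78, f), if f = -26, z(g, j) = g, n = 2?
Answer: 65923282/450229 ≈ 146.42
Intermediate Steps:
F(k, y) = k*(8 + y)/(2 + k) (F(k, y) = k*((y + 8)/(k + 2)) = k*((8 + y)/(2 + k)) = k*(8 + y)/(2 + k))
-44006/34633 + ((K(2, -4)*24)*(-18))/F(78, f) = -44006/34633 + ((6*24)*(-18))/((78*(8 - 26)/(2 + 78))) = -44006*1/34633 + (144*(-18))/((78*(-18)/80)) = -44006/34633 - 2592/(78*(1/80)*(-18)) = -44006/34633 - 2592/(-351/20) = -44006/34633 - 2592*(-20/351) = -44006/34633 + 1920/13 = 65923282/450229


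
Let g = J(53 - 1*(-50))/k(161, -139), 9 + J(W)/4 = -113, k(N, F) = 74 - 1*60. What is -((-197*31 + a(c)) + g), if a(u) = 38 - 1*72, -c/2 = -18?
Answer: 43231/7 ≈ 6175.9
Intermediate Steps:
c = 36 (c = -2*(-18) = 36)
k(N, F) = 14 (k(N, F) = 74 - 60 = 14)
J(W) = -488 (J(W) = -36 + 4*(-113) = -36 - 452 = -488)
a(u) = -34 (a(u) = 38 - 72 = -34)
g = -244/7 (g = -488/14 = -488*1/14 = -244/7 ≈ -34.857)
-((-197*31 + a(c)) + g) = -((-197*31 - 34) - 244/7) = -((-6107 - 34) - 244/7) = -(-6141 - 244/7) = -1*(-43231/7) = 43231/7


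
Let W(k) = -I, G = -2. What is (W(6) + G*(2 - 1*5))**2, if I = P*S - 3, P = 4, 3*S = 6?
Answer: 1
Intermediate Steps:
S = 2 (S = (1/3)*6 = 2)
I = 5 (I = 4*2 - 3 = 8 - 3 = 5)
W(k) = -5 (W(k) = -1*5 = -5)
(W(6) + G*(2 - 1*5))**2 = (-5 - 2*(2 - 1*5))**2 = (-5 - 2*(2 - 5))**2 = (-5 - 2*(-3))**2 = (-5 + 6)**2 = 1**2 = 1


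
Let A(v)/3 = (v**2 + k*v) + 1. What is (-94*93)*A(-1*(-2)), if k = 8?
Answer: -550746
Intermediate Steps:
A(v) = 3 + 3*v**2 + 24*v (A(v) = 3*((v**2 + 8*v) + 1) = 3*(1 + v**2 + 8*v) = 3 + 3*v**2 + 24*v)
(-94*93)*A(-1*(-2)) = (-94*93)*(3 + 3*(-1*(-2))**2 + 24*(-1*(-2))) = -8742*(3 + 3*2**2 + 24*2) = -8742*(3 + 3*4 + 48) = -8742*(3 + 12 + 48) = -8742*63 = -550746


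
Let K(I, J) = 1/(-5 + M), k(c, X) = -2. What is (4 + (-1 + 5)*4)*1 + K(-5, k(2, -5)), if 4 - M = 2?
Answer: 59/3 ≈ 19.667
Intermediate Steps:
M = 2 (M = 4 - 1*2 = 4 - 2 = 2)
K(I, J) = -1/3 (K(I, J) = 1/(-5 + 2) = 1/(-3) = -1/3)
(4 + (-1 + 5)*4)*1 + K(-5, k(2, -5)) = (4 + (-1 + 5)*4)*1 - 1/3 = (4 + 4*4)*1 - 1/3 = (4 + 16)*1 - 1/3 = 20*1 - 1/3 = 20 - 1/3 = 59/3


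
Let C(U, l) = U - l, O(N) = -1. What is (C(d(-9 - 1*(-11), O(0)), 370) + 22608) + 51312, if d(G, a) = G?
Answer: 73552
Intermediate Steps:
(C(d(-9 - 1*(-11), O(0)), 370) + 22608) + 51312 = (((-9 - 1*(-11)) - 1*370) + 22608) + 51312 = (((-9 + 11) - 370) + 22608) + 51312 = ((2 - 370) + 22608) + 51312 = (-368 + 22608) + 51312 = 22240 + 51312 = 73552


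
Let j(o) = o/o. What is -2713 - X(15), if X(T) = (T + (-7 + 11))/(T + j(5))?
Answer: -43427/16 ≈ -2714.2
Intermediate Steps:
j(o) = 1
X(T) = (4 + T)/(1 + T) (X(T) = (T + (-7 + 11))/(T + 1) = (T + 4)/(1 + T) = (4 + T)/(1 + T))
-2713 - X(15) = -2713 - (4 + 15)/(1 + 15) = -2713 - 19/16 = -43427/16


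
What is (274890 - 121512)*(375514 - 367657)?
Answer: 1205090946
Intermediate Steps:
(274890 - 121512)*(375514 - 367657) = 153378*7857 = 1205090946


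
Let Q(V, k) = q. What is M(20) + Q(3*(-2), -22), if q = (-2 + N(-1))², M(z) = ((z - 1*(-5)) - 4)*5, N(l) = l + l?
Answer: 121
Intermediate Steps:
N(l) = 2*l
M(z) = 5 + 5*z (M(z) = ((z + 5) - 4)*5 = ((5 + z) - 4)*5 = (1 + z)*5 = 5 + 5*z)
q = 16 (q = (-2 + 2*(-1))² = (-2 - 2)² = (-4)² = 16)
Q(V, k) = 16
M(20) + Q(3*(-2), -22) = (5 + 5*20) + 16 = (5 + 100) + 16 = 105 + 16 = 121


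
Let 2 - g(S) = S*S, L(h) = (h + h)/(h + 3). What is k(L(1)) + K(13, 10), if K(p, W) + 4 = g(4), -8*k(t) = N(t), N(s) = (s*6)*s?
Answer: -291/16 ≈ -18.188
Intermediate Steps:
N(s) = 6*s² (N(s) = (6*s)*s = 6*s²)
L(h) = 2*h/(3 + h) (L(h) = (2*h)/(3 + h) = 2*h/(3 + h))
g(S) = 2 - S² (g(S) = 2 - S*S = 2 - S²)
k(t) = -3*t²/4
K(p, W) = -18 (K(p, W) = -4 + (2 - 1*4²) = -4 + (2 - 1*16) = -4 + (2 - 16) = -4 - 14 = -18)
k(L(1)) + K(13, 10) = -3*4/(3 + 1)²/4 - 18 = -3*(2*1/4)²/4 - 18 = -3*(2*1*(¼))²/4 - 18 = -3*(½)²/4 - 18 = -¾*¼ - 18 = -3/16 - 18 = -291/16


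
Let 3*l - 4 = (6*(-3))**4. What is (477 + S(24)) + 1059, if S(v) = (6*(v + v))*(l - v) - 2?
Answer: 10072702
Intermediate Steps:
l = 104980/3 (l = 4/3 + (6*(-3))**4/3 = 4/3 + (1/3)*(-18)**4 = 4/3 + (1/3)*104976 = 4/3 + 34992 = 104980/3 ≈ 34993.)
S(v) = -2 + 12*v*(104980/3 - v) (S(v) = (6*(v + v))*(104980/3 - v) - 2 = (6*(2*v))*(104980/3 - v) - 2 = (12*v)*(104980/3 - v) - 2 = 12*v*(104980/3 - v) - 2 = -2 + 12*v*(104980/3 - v))
(477 + S(24)) + 1059 = (477 + (-2 - 12*24**2 + 419920*24)) + 1059 = (477 + (-2 - 12*576 + 10078080)) + 1059 = (477 + (-2 - 6912 + 10078080)) + 1059 = (477 + 10071166) + 1059 = 10071643 + 1059 = 10072702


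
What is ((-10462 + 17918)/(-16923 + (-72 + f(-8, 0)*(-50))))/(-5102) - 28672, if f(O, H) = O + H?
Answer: -1213796000112/42333845 ≈ -28672.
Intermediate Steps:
f(O, H) = H + O
((-10462 + 17918)/(-16923 + (-72 + f(-8, 0)*(-50))))/(-5102) - 28672 = ((-10462 + 17918)/(-16923 + (-72 + (0 - 8)*(-50))))/(-5102) - 28672 = (7456/(-16923 + (-72 - 8*(-50))))*(-1/5102) - 28672 = (7456/(-16923 + (-72 + 400)))*(-1/5102) - 28672 = (7456/(-16923 + 328))*(-1/5102) - 28672 = (7456/(-16595))*(-1/5102) - 28672 = (7456*(-1/16595))*(-1/5102) - 28672 = -7456/16595*(-1/5102) - 28672 = 3728/42333845 - 28672 = -1213796000112/42333845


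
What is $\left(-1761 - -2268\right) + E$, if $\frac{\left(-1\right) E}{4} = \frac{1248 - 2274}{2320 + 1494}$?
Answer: $\frac{968901}{1907} \approx 508.08$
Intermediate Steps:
$E = \frac{2052}{1907}$ ($E = - 4 \frac{1248 - 2274}{2320 + 1494} = - 4 \left(- \frac{1026}{3814}\right) = - 4 \left(\left(-1026\right) \frac{1}{3814}\right) = \left(-4\right) \left(- \frac{513}{1907}\right) = \frac{2052}{1907} \approx 1.076$)
$\left(-1761 - -2268\right) + E = \left(-1761 - -2268\right) + \frac{2052}{1907} = \left(-1761 + 2268\right) + \frac{2052}{1907} = 507 + \frac{2052}{1907} = \frac{968901}{1907}$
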